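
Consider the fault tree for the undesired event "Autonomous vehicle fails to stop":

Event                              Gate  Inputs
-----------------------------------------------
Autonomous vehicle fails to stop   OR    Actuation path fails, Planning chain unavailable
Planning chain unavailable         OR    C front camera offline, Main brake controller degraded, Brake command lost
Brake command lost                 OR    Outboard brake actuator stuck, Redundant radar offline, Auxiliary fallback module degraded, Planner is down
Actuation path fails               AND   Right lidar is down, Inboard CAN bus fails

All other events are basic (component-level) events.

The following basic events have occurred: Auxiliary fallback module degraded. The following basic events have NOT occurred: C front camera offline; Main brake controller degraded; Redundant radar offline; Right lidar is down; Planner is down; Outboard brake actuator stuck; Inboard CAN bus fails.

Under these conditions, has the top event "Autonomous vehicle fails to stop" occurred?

Actuation path fails [AND]: Right lidar is down=not, Inboard CAN bus fails=not → not all inputs occur → does not occur.
Brake command lost [OR]: Outboard brake actuator stuck=not, Redundant radar offline=not, Auxiliary fallback module degraded=occurs, Planner is down=not → at least one input occurs → occurs.
Planning chain unavailable [OR]: C front camera offline=not, Main brake controller degraded=not, Brake command lost=occurs → at least one input occurs → occurs.
Autonomous vehicle fails to stop [OR]: Actuation path fails=not, Planning chain unavailable=occurs → at least one input occurs → occurs.

Yes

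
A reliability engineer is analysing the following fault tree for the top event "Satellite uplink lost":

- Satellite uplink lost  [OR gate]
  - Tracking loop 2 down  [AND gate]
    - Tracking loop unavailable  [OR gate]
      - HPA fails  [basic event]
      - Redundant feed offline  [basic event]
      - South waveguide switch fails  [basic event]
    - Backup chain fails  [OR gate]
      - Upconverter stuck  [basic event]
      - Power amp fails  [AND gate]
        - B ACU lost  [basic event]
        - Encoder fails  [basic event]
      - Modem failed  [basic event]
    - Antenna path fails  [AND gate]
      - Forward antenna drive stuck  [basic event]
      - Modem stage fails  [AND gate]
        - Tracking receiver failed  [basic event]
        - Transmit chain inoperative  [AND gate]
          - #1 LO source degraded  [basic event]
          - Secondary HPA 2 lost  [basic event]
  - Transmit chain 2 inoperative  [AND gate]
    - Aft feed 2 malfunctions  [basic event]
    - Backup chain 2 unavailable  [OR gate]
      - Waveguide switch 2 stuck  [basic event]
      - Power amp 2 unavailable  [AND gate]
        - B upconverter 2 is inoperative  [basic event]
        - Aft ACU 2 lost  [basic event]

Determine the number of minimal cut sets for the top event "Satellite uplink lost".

Tracking loop unavailable [OR]: union of children's cut sets → 3 cut set(s).
Power amp fails [AND]: one cut set from each child combined → 1 × 1 = 1 cut set(s).
Backup chain fails [OR]: union of children's cut sets → 3 cut set(s).
Transmit chain inoperative [AND]: one cut set from each child combined → 1 × 1 = 1 cut set(s).
Modem stage fails [AND]: one cut set from each child combined → 1 × 1 = 1 cut set(s).
Antenna path fails [AND]: one cut set from each child combined → 1 × 1 = 1 cut set(s).
Tracking loop 2 down [AND]: one cut set from each child combined → 3 × 3 × 1 = 9 cut set(s).
Power amp 2 unavailable [AND]: one cut set from each child combined → 1 × 1 = 1 cut set(s).
Backup chain 2 unavailable [OR]: union of children's cut sets → 2 cut set(s).
Transmit chain 2 inoperative [AND]: one cut set from each child combined → 1 × 2 = 2 cut set(s).
Satellite uplink lost [OR]: union of children's cut sets → 11 cut set(s).

11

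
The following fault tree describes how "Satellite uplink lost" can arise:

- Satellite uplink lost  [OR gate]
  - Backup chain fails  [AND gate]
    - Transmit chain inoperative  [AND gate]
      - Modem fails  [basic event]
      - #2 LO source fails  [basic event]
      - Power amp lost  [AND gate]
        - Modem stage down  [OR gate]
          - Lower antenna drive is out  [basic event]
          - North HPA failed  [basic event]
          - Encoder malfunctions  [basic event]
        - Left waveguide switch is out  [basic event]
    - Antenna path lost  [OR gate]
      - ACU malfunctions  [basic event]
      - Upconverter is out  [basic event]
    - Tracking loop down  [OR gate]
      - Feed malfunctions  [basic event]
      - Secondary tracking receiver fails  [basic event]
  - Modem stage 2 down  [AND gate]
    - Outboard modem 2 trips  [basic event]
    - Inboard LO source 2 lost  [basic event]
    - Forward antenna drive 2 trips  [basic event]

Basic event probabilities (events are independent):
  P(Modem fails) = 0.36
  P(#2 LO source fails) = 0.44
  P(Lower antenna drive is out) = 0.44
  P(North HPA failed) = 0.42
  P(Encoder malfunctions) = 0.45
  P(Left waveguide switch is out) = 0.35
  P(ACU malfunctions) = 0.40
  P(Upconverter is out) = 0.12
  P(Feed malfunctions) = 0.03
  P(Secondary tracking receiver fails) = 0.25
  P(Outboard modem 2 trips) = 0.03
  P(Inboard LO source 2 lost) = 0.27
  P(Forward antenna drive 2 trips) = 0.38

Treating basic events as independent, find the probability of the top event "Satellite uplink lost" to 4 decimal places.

0.0089

P(Modem stage down) [OR] = 1 − (1−0.44) × (1−0.42) × (1−0.45) = 0.821360
P(Power amp lost) [AND] = 0.821360 × 0.35 = 0.287476
P(Transmit chain inoperative) [AND] = 0.36 × 0.44 × 0.287476 = 0.045536
P(Antenna path lost) [OR] = 1 − (1−0.40) × (1−0.12) = 0.472000
P(Tracking loop down) [OR] = 1 − (1−0.03) × (1−0.25) = 0.272500
P(Backup chain fails) [AND] = 0.045536 × 0.472000 × 0.272500 = 0.005857
P(Modem stage 2 down) [AND] = 0.03 × 0.27 × 0.38 = 0.003078
P(Satellite uplink lost) [OR] = 1 − (1−0.005857) × (1−0.003078) = 0.008917
Rounded to 4 decimal places: P(Satellite uplink lost) ≈ 0.0089.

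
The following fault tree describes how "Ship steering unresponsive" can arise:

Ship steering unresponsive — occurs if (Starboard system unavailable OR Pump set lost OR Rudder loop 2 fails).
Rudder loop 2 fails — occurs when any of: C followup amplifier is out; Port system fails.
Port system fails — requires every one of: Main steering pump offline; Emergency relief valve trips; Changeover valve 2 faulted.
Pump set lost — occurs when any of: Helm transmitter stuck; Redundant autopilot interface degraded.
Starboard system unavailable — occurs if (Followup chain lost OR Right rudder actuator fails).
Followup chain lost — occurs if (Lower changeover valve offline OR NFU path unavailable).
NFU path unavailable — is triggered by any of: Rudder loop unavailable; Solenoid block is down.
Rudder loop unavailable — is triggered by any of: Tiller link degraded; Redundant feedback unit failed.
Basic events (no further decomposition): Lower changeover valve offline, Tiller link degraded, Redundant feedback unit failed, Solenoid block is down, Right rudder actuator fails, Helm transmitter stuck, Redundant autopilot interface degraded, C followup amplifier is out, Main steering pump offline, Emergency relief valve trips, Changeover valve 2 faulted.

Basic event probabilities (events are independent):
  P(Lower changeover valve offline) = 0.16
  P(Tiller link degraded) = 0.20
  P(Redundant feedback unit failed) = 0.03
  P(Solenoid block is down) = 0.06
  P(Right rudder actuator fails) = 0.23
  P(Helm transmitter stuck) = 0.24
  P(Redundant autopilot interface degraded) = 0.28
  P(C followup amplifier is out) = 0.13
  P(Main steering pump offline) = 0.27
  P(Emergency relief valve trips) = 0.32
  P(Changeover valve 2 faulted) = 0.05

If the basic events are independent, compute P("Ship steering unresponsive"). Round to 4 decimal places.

P(Rudder loop unavailable) [OR] = 1 − (1−0.20) × (1−0.03) = 0.224000
P(NFU path unavailable) [OR] = 1 − (1−0.224000) × (1−0.06) = 0.270560
P(Followup chain lost) [OR] = 1 − (1−0.16) × (1−0.270560) = 0.387270
P(Starboard system unavailable) [OR] = 1 − (1−0.387270) × (1−0.23) = 0.528198
P(Pump set lost) [OR] = 1 − (1−0.24) × (1−0.28) = 0.452800
P(Port system fails) [AND] = 0.27 × 0.32 × 0.05 = 0.004320
P(Rudder loop 2 fails) [OR] = 1 − (1−0.13) × (1−0.004320) = 0.133758
P(Ship steering unresponsive) [OR] = 1 − (1−0.528198) × (1−0.452800) × (1−0.133758) = 0.776362
Rounded to 4 decimal places: P(Ship steering unresponsive) ≈ 0.7764.

0.7764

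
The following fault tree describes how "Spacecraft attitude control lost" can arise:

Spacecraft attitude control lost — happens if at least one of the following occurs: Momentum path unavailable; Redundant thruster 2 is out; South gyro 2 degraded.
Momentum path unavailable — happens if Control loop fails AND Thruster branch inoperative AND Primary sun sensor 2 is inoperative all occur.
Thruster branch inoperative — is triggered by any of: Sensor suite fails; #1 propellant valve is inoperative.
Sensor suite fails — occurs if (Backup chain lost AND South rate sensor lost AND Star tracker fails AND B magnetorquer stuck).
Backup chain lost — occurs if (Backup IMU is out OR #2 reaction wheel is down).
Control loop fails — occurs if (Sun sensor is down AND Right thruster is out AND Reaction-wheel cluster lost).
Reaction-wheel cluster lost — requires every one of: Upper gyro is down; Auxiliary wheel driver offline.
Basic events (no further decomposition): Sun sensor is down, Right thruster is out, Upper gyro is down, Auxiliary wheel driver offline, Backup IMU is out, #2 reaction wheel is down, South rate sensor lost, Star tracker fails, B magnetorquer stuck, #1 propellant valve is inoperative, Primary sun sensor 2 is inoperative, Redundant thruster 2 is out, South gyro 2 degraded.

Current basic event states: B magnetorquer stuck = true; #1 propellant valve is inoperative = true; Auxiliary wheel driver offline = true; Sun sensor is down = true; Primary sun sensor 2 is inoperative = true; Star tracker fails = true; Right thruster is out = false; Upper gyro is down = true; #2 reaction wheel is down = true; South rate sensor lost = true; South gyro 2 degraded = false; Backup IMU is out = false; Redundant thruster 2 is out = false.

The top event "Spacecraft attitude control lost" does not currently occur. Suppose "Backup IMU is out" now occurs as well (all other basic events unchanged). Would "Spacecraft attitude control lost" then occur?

No

Counterfactual: set "Backup IMU is out" to occurred.
Reaction-wheel cluster lost [AND]: Upper gyro is down=occurs, Auxiliary wheel driver offline=occurs → all inputs occur → occurs.
Control loop fails [AND]: Sun sensor is down=occurs, Right thruster is out=not, Reaction-wheel cluster lost=occurs → not all inputs occur → does not occur.
Backup chain lost [OR]: Backup IMU is out=occurs, #2 reaction wheel is down=occurs → at least one input occurs → occurs.
Sensor suite fails [AND]: Backup chain lost=occurs, South rate sensor lost=occurs, Star tracker fails=occurs, B magnetorquer stuck=occurs → all inputs occur → occurs.
Thruster branch inoperative [OR]: Sensor suite fails=occurs, #1 propellant valve is inoperative=occurs → at least one input occurs → occurs.
Momentum path unavailable [AND]: Control loop fails=not, Thruster branch inoperative=occurs, Primary sun sensor 2 is inoperative=occurs → not all inputs occur → does not occur.
Spacecraft attitude control lost [OR]: Momentum path unavailable=not, Redundant thruster 2 is out=not, South gyro 2 degraded=not → no input occurs → does not occur.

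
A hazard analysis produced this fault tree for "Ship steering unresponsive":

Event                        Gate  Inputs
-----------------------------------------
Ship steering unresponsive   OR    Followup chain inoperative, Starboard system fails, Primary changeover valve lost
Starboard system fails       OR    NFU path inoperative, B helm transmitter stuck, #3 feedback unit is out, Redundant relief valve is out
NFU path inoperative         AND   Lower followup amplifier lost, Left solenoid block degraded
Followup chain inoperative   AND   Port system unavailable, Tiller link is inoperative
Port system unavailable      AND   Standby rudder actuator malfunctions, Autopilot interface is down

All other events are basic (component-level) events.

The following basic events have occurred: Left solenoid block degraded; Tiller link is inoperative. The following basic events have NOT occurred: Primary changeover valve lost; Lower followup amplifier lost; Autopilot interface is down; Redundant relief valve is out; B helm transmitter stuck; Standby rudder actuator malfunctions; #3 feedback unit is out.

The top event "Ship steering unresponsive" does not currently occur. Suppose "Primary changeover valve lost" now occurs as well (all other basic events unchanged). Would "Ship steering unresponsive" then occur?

Yes

Counterfactual: set "Primary changeover valve lost" to occurred.
Port system unavailable [AND]: Standby rudder actuator malfunctions=not, Autopilot interface is down=not → not all inputs occur → does not occur.
Followup chain inoperative [AND]: Port system unavailable=not, Tiller link is inoperative=occurs → not all inputs occur → does not occur.
NFU path inoperative [AND]: Lower followup amplifier lost=not, Left solenoid block degraded=occurs → not all inputs occur → does not occur.
Starboard system fails [OR]: NFU path inoperative=not, B helm transmitter stuck=not, #3 feedback unit is out=not, Redundant relief valve is out=not → no input occurs → does not occur.
Ship steering unresponsive [OR]: Followup chain inoperative=not, Starboard system fails=not, Primary changeover valve lost=occurs → at least one input occurs → occurs.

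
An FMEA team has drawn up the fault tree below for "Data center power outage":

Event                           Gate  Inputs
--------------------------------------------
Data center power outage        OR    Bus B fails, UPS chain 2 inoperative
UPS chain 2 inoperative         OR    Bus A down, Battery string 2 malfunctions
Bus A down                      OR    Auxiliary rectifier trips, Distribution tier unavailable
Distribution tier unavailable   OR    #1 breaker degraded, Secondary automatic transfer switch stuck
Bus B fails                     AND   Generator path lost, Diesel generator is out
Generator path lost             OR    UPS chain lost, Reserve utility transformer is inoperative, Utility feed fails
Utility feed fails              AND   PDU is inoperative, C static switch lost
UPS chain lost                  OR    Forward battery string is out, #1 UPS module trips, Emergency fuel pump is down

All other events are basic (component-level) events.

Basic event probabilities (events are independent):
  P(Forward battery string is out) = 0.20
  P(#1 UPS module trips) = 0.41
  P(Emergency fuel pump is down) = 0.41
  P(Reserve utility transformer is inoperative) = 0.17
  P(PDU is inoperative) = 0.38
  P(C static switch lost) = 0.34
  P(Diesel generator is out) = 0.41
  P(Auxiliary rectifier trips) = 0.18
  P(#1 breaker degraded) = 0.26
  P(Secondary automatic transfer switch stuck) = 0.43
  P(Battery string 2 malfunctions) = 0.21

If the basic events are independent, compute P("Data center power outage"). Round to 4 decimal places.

P(UPS chain lost) [OR] = 1 − (1−0.20) × (1−0.41) × (1−0.41) = 0.721520
P(Utility feed fails) [AND] = 0.38 × 0.34 = 0.129200
P(Generator path lost) [OR] = 1 − (1−0.721520) × (1−0.17) × (1−0.129200) = 0.798725
P(Bus B fails) [AND] = 0.798725 × 0.41 = 0.327477
P(Distribution tier unavailable) [OR] = 1 − (1−0.26) × (1−0.43) = 0.578200
P(Bus A down) [OR] = 1 − (1−0.18) × (1−0.578200) = 0.654124
P(UPS chain 2 inoperative) [OR] = 1 − (1−0.654124) × (1−0.21) = 0.726758
P(Data center power outage) [OR] = 1 − (1−0.327477) × (1−0.726758) = 0.816238
Rounded to 4 decimal places: P(Data center power outage) ≈ 0.8162.

0.8162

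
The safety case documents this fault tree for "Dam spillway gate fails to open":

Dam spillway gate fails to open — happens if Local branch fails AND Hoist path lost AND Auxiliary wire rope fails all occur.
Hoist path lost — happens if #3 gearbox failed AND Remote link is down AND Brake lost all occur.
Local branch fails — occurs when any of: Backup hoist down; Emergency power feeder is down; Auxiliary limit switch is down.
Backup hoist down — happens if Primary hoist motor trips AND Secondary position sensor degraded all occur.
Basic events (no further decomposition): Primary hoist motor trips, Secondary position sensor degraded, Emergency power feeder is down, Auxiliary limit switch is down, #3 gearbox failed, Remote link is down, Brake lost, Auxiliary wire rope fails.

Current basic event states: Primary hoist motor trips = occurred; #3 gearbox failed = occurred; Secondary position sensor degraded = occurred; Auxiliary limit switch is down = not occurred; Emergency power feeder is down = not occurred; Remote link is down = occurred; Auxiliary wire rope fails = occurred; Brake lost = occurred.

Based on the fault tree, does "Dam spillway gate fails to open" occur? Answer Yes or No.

Backup hoist down [AND]: Primary hoist motor trips=occurs, Secondary position sensor degraded=occurs → all inputs occur → occurs.
Local branch fails [OR]: Backup hoist down=occurs, Emergency power feeder is down=not, Auxiliary limit switch is down=not → at least one input occurs → occurs.
Hoist path lost [AND]: #3 gearbox failed=occurs, Remote link is down=occurs, Brake lost=occurs → all inputs occur → occurs.
Dam spillway gate fails to open [AND]: Local branch fails=occurs, Hoist path lost=occurs, Auxiliary wire rope fails=occurs → all inputs occur → occurs.

Yes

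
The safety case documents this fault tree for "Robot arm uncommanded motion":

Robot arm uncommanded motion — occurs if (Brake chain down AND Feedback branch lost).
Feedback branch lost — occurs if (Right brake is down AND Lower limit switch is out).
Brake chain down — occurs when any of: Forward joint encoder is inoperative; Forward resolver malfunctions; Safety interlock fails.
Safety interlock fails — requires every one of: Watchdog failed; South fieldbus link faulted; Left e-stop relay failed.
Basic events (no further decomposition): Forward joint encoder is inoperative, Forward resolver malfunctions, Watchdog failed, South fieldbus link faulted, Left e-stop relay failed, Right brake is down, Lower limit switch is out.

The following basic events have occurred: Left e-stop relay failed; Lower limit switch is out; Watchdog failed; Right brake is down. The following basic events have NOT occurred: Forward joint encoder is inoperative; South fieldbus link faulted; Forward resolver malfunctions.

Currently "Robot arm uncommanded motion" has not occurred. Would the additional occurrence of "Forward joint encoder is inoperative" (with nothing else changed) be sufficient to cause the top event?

Yes

Counterfactual: set "Forward joint encoder is inoperative" to occurred.
Safety interlock fails [AND]: Watchdog failed=occurs, South fieldbus link faulted=not, Left e-stop relay failed=occurs → not all inputs occur → does not occur.
Brake chain down [OR]: Forward joint encoder is inoperative=occurs, Forward resolver malfunctions=not, Safety interlock fails=not → at least one input occurs → occurs.
Feedback branch lost [AND]: Right brake is down=occurs, Lower limit switch is out=occurs → all inputs occur → occurs.
Robot arm uncommanded motion [AND]: Brake chain down=occurs, Feedback branch lost=occurs → all inputs occur → occurs.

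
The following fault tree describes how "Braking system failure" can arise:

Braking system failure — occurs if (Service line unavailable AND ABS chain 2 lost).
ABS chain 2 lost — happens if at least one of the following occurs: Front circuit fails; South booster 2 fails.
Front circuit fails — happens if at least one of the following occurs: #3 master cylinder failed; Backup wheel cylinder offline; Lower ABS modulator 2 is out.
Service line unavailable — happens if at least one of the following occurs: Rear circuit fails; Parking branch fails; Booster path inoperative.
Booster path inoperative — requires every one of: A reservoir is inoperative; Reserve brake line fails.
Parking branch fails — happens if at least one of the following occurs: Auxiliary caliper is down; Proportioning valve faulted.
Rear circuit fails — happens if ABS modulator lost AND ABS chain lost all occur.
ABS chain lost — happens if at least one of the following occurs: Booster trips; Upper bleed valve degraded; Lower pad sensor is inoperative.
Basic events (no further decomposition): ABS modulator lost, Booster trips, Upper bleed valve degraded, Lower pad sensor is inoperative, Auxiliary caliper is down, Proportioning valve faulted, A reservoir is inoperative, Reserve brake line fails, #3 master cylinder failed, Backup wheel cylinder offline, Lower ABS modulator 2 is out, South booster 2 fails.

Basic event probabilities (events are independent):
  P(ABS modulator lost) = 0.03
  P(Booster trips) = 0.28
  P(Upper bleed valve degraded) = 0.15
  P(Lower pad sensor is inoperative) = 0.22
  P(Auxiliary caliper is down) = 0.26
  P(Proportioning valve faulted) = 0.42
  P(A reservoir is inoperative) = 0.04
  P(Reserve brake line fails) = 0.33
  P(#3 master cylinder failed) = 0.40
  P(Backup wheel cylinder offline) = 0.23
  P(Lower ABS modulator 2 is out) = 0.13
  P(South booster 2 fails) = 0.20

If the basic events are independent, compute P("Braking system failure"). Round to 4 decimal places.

0.3956

P(ABS chain lost) [OR] = 1 − (1−0.28) × (1−0.15) × (1−0.22) = 0.522640
P(Rear circuit fails) [AND] = 0.03 × 0.522640 = 0.015679
P(Parking branch fails) [OR] = 1 − (1−0.26) × (1−0.42) = 0.570800
P(Booster path inoperative) [AND] = 0.04 × 0.33 = 0.013200
P(Service line unavailable) [OR] = 1 − (1−0.015679) × (1−0.570800) × (1−0.013200) = 0.583106
P(Front circuit fails) [OR] = 1 − (1−0.40) × (1−0.23) × (1−0.13) = 0.598060
P(ABS chain 2 lost) [OR] = 1 − (1−0.598060) × (1−0.20) = 0.678448
P(Braking system failure) [AND] = 0.583106 × 0.678448 = 0.395607
Rounded to 4 decimal places: P(Braking system failure) ≈ 0.3956.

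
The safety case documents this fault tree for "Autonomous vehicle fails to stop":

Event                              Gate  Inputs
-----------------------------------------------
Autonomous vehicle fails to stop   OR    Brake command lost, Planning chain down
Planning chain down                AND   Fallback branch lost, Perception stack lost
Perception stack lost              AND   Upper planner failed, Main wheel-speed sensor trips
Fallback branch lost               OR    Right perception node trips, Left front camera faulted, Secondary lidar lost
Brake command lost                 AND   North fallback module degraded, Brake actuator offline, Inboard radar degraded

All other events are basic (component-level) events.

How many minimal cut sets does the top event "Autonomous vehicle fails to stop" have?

4

Brake command lost [AND]: one cut set from each child combined → 1 × 1 × 1 = 1 cut set(s).
Fallback branch lost [OR]: union of children's cut sets → 3 cut set(s).
Perception stack lost [AND]: one cut set from each child combined → 1 × 1 = 1 cut set(s).
Planning chain down [AND]: one cut set from each child combined → 3 × 1 = 3 cut set(s).
Autonomous vehicle fails to stop [OR]: union of children's cut sets → 4 cut set(s).
Minimal cut sets: {Brake actuator offline, Inboard radar degraded, North fallback module degraded}; {Main wheel-speed sensor trips, Right perception node trips, Upper planner failed}; {Left front camera faulted, Main wheel-speed sensor trips, Upper planner failed}; {Main wheel-speed sensor trips, Secondary lidar lost, Upper planner failed}.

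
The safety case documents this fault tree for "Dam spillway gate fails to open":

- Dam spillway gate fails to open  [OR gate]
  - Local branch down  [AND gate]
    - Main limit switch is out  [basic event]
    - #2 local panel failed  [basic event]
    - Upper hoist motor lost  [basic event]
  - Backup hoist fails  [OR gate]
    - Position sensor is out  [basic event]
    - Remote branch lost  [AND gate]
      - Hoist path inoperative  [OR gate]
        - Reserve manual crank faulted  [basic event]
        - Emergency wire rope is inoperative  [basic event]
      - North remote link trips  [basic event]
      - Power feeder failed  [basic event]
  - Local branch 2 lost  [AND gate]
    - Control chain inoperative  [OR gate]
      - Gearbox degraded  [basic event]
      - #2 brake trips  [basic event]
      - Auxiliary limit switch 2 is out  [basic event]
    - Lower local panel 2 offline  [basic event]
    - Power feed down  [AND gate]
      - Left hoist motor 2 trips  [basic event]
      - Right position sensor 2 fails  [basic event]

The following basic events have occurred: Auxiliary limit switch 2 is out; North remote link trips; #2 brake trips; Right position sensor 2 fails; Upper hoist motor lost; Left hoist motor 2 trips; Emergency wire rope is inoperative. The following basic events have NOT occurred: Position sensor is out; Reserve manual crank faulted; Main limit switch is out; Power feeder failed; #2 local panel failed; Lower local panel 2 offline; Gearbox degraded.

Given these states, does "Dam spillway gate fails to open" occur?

Local branch down [AND]: Main limit switch is out=not, #2 local panel failed=not, Upper hoist motor lost=occurs → not all inputs occur → does not occur.
Hoist path inoperative [OR]: Reserve manual crank faulted=not, Emergency wire rope is inoperative=occurs → at least one input occurs → occurs.
Remote branch lost [AND]: Hoist path inoperative=occurs, North remote link trips=occurs, Power feeder failed=not → not all inputs occur → does not occur.
Backup hoist fails [OR]: Position sensor is out=not, Remote branch lost=not → no input occurs → does not occur.
Control chain inoperative [OR]: Gearbox degraded=not, #2 brake trips=occurs, Auxiliary limit switch 2 is out=occurs → at least one input occurs → occurs.
Power feed down [AND]: Left hoist motor 2 trips=occurs, Right position sensor 2 fails=occurs → all inputs occur → occurs.
Local branch 2 lost [AND]: Control chain inoperative=occurs, Lower local panel 2 offline=not, Power feed down=occurs → not all inputs occur → does not occur.
Dam spillway gate fails to open [OR]: Local branch down=not, Backup hoist fails=not, Local branch 2 lost=not → no input occurs → does not occur.

No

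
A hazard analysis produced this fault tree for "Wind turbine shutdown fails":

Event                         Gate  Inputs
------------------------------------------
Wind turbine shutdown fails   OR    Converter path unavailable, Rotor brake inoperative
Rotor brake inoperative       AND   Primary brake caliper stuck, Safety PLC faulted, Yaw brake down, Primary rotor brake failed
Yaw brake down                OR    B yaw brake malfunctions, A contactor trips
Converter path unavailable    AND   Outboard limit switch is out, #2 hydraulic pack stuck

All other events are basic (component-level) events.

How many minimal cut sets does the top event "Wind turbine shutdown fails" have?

Converter path unavailable [AND]: one cut set from each child combined → 1 × 1 = 1 cut set(s).
Yaw brake down [OR]: union of children's cut sets → 2 cut set(s).
Rotor brake inoperative [AND]: one cut set from each child combined → 1 × 1 × 2 × 1 = 2 cut set(s).
Wind turbine shutdown fails [OR]: union of children's cut sets → 3 cut set(s).
Minimal cut sets: {#2 hydraulic pack stuck, Outboard limit switch is out}; {B yaw brake malfunctions, Primary brake caliper stuck, Primary rotor brake failed, Safety PLC faulted}; {A contactor trips, Primary brake caliper stuck, Primary rotor brake failed, Safety PLC faulted}.

3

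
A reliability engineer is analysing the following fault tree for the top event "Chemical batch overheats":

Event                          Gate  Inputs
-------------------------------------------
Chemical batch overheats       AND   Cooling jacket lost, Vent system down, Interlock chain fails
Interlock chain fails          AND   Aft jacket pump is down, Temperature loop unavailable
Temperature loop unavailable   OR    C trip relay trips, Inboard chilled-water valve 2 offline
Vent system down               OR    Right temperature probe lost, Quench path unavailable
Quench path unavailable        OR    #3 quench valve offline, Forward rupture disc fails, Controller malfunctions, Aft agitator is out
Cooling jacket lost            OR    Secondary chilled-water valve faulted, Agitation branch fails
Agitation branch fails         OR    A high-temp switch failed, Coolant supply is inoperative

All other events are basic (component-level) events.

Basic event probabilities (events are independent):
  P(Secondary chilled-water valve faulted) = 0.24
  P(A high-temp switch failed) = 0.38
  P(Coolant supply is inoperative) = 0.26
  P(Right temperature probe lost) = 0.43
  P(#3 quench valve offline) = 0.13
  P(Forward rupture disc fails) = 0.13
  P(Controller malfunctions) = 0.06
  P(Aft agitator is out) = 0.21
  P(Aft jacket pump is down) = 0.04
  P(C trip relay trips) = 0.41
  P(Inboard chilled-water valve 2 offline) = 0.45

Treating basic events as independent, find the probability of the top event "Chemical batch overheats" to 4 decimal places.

0.0120

P(Agitation branch fails) [OR] = 1 − (1−0.38) × (1−0.26) = 0.541200
P(Cooling jacket lost) [OR] = 1 − (1−0.24) × (1−0.541200) = 0.651312
P(Quench path unavailable) [OR] = 1 − (1−0.13) × (1−0.13) × (1−0.06) × (1−0.21) = 0.437926
P(Vent system down) [OR] = 1 − (1−0.43) × (1−0.437926) = 0.679618
P(Temperature loop unavailable) [OR] = 1 − (1−0.41) × (1−0.45) = 0.675500
P(Interlock chain fails) [AND] = 0.04 × 0.675500 = 0.027020
P(Chemical batch overheats) [AND] = 0.651312 × 0.679618 × 0.027020 = 0.011960
Rounded to 4 decimal places: P(Chemical batch overheats) ≈ 0.0120.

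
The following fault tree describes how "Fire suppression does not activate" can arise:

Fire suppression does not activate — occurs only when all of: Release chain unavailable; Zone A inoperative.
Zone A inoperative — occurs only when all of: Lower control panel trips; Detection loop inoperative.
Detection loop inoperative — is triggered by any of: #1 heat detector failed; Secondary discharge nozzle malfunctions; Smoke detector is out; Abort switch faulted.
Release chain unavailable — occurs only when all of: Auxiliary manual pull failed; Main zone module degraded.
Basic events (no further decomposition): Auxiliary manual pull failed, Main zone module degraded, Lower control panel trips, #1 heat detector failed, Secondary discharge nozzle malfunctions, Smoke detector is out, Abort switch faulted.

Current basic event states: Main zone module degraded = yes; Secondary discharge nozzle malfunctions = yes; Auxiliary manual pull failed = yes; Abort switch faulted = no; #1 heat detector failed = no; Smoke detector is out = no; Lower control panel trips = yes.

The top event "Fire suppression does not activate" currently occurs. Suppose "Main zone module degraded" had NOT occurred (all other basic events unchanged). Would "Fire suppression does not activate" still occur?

No

Counterfactual: set "Main zone module degraded" to not occurred.
Release chain unavailable [AND]: Auxiliary manual pull failed=occurs, Main zone module degraded=not → not all inputs occur → does not occur.
Detection loop inoperative [OR]: #1 heat detector failed=not, Secondary discharge nozzle malfunctions=occurs, Smoke detector is out=not, Abort switch faulted=not → at least one input occurs → occurs.
Zone A inoperative [AND]: Lower control panel trips=occurs, Detection loop inoperative=occurs → all inputs occur → occurs.
Fire suppression does not activate [AND]: Release chain unavailable=not, Zone A inoperative=occurs → not all inputs occur → does not occur.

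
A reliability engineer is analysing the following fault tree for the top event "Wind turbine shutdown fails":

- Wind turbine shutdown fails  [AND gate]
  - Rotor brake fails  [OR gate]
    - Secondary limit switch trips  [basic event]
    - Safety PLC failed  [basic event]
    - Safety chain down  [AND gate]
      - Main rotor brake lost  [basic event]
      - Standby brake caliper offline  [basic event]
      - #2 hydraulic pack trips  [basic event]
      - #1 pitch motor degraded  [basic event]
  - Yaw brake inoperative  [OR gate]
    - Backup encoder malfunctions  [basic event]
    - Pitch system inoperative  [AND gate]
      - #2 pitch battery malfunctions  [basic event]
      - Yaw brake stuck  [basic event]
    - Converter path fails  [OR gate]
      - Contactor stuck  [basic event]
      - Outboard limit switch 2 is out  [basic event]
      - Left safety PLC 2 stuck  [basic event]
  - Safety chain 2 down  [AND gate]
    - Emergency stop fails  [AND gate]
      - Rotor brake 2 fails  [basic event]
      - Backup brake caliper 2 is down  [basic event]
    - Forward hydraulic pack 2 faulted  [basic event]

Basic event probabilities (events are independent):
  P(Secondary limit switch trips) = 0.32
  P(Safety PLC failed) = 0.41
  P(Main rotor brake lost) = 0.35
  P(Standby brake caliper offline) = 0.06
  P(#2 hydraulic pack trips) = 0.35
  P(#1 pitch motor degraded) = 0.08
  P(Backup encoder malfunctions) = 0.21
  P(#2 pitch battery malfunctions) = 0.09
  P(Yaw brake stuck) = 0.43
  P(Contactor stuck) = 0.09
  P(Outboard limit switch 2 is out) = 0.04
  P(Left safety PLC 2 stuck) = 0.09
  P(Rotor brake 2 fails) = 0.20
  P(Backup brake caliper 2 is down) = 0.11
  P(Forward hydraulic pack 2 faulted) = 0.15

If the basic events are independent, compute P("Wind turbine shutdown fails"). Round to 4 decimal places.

P(Safety chain down) [AND] = 0.35 × 0.06 × 0.35 × 0.08 = 0.000588
P(Rotor brake fails) [OR] = 1 − (1−0.32) × (1−0.41) × (1−0.000588) = 0.599036
P(Pitch system inoperative) [AND] = 0.09 × 0.43 = 0.038700
P(Converter path fails) [OR] = 1 − (1−0.09) × (1−0.04) × (1−0.09) = 0.205024
P(Yaw brake inoperative) [OR] = 1 − (1−0.21) × (1−0.038700) × (1−0.205024) = 0.396274
P(Emergency stop fails) [AND] = 0.20 × 0.11 = 0.022000
P(Safety chain 2 down) [AND] = 0.022000 × 0.15 = 0.003300
P(Wind turbine shutdown fails) [AND] = 0.599036 × 0.396274 × 0.003300 = 0.000783
Rounded to 4 decimal places: P(Wind turbine shutdown fails) ≈ 0.0008.

0.0008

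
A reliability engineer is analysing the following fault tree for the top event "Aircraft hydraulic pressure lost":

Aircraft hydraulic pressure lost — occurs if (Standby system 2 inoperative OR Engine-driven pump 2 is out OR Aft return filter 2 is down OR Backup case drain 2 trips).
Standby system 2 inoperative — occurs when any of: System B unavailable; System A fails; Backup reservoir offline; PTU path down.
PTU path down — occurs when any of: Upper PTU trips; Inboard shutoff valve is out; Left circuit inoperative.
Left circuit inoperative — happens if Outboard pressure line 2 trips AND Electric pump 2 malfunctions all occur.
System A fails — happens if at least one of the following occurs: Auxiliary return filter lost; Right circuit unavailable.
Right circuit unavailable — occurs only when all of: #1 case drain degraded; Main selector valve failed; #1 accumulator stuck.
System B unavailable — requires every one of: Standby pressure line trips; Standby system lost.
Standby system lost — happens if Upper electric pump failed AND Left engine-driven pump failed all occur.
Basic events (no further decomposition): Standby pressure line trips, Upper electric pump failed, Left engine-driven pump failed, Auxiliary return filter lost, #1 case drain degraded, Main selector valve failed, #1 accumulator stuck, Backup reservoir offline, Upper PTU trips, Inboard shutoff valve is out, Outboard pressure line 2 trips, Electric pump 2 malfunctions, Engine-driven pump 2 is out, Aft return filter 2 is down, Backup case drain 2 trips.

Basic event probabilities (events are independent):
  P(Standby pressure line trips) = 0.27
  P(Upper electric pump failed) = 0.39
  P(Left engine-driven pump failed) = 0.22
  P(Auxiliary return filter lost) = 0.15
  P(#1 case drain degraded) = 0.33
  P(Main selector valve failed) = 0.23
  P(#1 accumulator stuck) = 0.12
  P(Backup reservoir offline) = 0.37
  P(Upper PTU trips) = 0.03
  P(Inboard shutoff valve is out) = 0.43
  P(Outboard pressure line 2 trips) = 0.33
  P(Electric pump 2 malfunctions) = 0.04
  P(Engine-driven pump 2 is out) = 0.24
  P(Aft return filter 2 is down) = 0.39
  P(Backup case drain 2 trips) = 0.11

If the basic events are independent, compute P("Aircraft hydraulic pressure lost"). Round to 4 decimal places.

0.8833

P(Standby system lost) [AND] = 0.39 × 0.22 = 0.085800
P(System B unavailable) [AND] = 0.27 × 0.085800 = 0.023166
P(Right circuit unavailable) [AND] = 0.33 × 0.23 × 0.12 = 0.009108
P(System A fails) [OR] = 1 − (1−0.15) × (1−0.009108) = 0.157742
P(Left circuit inoperative) [AND] = 0.33 × 0.04 = 0.013200
P(PTU path down) [OR] = 1 − (1−0.03) × (1−0.43) × (1−0.013200) = 0.454398
P(Standby system 2 inoperative) [OR] = 1 − (1−0.023166) × (1−0.157742) × (1−0.37) × (1−0.454398) = 0.717198
P(Aircraft hydraulic pressure lost) [OR] = 1 − (1−0.717198) × (1−0.24) × (1−0.39) × (1−0.11) = 0.883315
Rounded to 4 decimal places: P(Aircraft hydraulic pressure lost) ≈ 0.8833.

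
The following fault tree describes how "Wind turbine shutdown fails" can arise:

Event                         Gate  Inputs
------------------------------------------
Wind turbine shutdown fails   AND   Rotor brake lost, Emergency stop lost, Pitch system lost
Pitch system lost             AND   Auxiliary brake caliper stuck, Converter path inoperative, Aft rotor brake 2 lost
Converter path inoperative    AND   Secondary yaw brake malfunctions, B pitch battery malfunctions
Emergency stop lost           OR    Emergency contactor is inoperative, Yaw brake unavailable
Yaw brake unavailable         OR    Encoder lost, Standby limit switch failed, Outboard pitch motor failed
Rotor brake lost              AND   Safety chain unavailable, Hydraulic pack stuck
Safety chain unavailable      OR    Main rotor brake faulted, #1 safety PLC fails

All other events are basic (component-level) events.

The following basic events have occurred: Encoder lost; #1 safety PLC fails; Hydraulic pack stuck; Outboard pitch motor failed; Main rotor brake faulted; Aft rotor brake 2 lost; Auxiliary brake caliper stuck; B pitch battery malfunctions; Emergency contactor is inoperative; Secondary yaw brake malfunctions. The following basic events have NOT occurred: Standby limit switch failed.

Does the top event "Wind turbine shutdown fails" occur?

Safety chain unavailable [OR]: Main rotor brake faulted=occurs, #1 safety PLC fails=occurs → at least one input occurs → occurs.
Rotor brake lost [AND]: Safety chain unavailable=occurs, Hydraulic pack stuck=occurs → all inputs occur → occurs.
Yaw brake unavailable [OR]: Encoder lost=occurs, Standby limit switch failed=not, Outboard pitch motor failed=occurs → at least one input occurs → occurs.
Emergency stop lost [OR]: Emergency contactor is inoperative=occurs, Yaw brake unavailable=occurs → at least one input occurs → occurs.
Converter path inoperative [AND]: Secondary yaw brake malfunctions=occurs, B pitch battery malfunctions=occurs → all inputs occur → occurs.
Pitch system lost [AND]: Auxiliary brake caliper stuck=occurs, Converter path inoperative=occurs, Aft rotor brake 2 lost=occurs → all inputs occur → occurs.
Wind turbine shutdown fails [AND]: Rotor brake lost=occurs, Emergency stop lost=occurs, Pitch system lost=occurs → all inputs occur → occurs.

Yes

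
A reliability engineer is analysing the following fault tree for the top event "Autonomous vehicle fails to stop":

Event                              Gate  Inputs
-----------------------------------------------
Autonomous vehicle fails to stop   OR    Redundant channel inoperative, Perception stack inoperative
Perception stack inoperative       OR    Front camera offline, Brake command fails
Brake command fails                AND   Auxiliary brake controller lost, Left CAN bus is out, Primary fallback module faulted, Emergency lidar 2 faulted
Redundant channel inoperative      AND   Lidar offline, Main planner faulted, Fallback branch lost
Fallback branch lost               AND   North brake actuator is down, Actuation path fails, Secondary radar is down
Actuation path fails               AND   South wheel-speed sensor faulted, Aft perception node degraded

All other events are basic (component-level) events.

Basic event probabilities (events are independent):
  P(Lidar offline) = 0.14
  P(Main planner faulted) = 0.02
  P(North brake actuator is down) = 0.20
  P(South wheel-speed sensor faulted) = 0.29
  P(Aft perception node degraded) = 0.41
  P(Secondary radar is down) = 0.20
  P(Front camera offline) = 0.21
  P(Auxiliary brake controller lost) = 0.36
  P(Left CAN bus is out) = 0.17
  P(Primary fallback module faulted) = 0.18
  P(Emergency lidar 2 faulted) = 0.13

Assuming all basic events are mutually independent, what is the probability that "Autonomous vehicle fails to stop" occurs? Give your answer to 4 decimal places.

P(Actuation path fails) [AND] = 0.29 × 0.41 = 0.118900
P(Fallback branch lost) [AND] = 0.20 × 0.118900 × 0.20 = 0.004756
P(Redundant channel inoperative) [AND] = 0.14 × 0.02 × 0.004756 = 0.000013
P(Brake command fails) [AND] = 0.36 × 0.17 × 0.18 × 0.13 = 0.001432
P(Perception stack inoperative) [OR] = 1 − (1−0.21) × (1−0.001432) = 0.211131
P(Autonomous vehicle fails to stop) [OR] = 1 − (1−0.000013) × (1−0.211131) = 0.211141
Rounded to 4 decimal places: P(Autonomous vehicle fails to stop) ≈ 0.2111.

0.2111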